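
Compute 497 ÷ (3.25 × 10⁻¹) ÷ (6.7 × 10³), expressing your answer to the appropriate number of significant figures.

497 ÷ (3.25 × 10⁻¹) ÷ (6.7 × 10³) = 0.228243398393…
Multiplication/division keeps the fewest significant figures: 497 → 3 s.f., 3.25 × 10⁻¹ → 3 s.f., 6.7 × 10³ → 2 s.f.; limit is 2.
Rounded to 2 significant figures: 0.23.

0.23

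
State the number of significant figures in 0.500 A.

3

0.500: leading zeros are not significant; trailing zeros after a decimal point are significant.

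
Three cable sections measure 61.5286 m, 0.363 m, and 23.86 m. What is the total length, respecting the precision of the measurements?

85.75 m

61.5286 m + 0.363 m + 23.86 m = 85.7516 m.
Addition/subtraction keeps the fewest decimal places: 61.5286 → 4 decimal places, 0.363 → 3 decimal places, 23.86 → 2 decimal places; limit is 2.
Rounded to 2 decimal places: 85.75 m.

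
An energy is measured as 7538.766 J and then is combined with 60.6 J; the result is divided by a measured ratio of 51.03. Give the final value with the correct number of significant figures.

7538.766 J + 60.6 J = 7599.366 J; the sum is limited to 1 decimal place (5 s.f.).
Carrying full precision, 7599.366 ÷ 51.03 = 148.91957672… J; 51.03 has 4 s.f., so the result keeps min(5, 4) = 4 s.f.
Rounded to 4 significant figures: 148.9 J.

148.9 J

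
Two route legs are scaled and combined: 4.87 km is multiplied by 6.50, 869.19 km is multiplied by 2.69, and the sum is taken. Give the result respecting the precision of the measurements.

2.37 × 10^3 km

4.87 × 6.50 = 31.655 → 31.7 km (3 s.f., last digit at the 10^-1 place).
869.19 × 2.69 = 2338.1211 → 2.34 × 10^3 km (3 s.f., last digit at the 10^1 place).
Sum: 2369.7761 km; keep the coarser place, 10^1.
Result: 2.37 × 10^3 km.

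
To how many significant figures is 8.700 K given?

4

8.700: trailing zeros after a decimal point are significant.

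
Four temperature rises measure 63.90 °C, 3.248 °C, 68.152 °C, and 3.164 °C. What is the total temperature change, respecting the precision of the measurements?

138.46 °C

63.90 °C + 3.248 °C + 68.152 °C + 3.164 °C = 138.464 °C.
Addition/subtraction keeps the fewest decimal places: 63.90 → 2 decimal places, 3.248 → 3 decimal places, 68.152 → 3 decimal places, 3.164 → 3 decimal places; limit is 2.
Rounded to 2 decimal places: 138.46 °C.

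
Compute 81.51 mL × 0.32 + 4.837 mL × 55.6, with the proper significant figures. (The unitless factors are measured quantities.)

81.51 × 0.32 = 26.0832 → 26 mL (2 s.f., last digit at the 10^0 place).
4.837 × 55.6 = 268.9372 → 269 mL (3 s.f., last digit at the 10^0 place).
Sum: 295.0204 mL; keep the coarser place, 10^0.
Result: 295 mL.

295 mL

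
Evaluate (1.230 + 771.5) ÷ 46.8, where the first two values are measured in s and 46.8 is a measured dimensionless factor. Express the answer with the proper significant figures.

16.5 s

1.230 s + 771.5 s = 772.730 s; the sum is limited to 1 decimal place (4 s.f.).
Carrying full precision, 772.730 ÷ 46.8 = 16.5113247863… s; 46.8 has 3 s.f., so the result keeps min(4, 3) = 3 s.f.
Rounded to 3 significant figures: 16.5 s.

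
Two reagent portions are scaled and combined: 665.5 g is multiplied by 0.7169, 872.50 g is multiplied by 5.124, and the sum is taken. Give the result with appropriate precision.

4948 g

665.5 × 0.7169 = 477.09695 → 4.771 × 10² g (4 s.f., last digit at the 10^-1 place).
872.50 × 5.124 = 4470.69 → 4471 g (4 s.f., last digit at the 10^0 place).
Sum: 4947.78695 g; keep the coarser place, 10^0.
Result: 4948 g.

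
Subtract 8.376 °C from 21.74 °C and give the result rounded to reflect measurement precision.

13.36 °C

21.74 °C − 8.376 °C = 13.364 °C.
Addition/subtraction keeps the fewest decimal places: 21.74 → 2 decimal places, 8.376 → 3 decimal places; limit is 2.
Rounded to 2 decimal places: 13.36 °C.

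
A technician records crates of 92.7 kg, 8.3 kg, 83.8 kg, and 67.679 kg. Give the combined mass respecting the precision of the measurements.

252.5 kg

92.7 kg + 8.3 kg + 83.8 kg + 67.679 kg = 252.479 kg.
Addition/subtraction keeps the fewest decimal places: 92.7 → 1 decimal place, 8.3 → 1 decimal place, 83.8 → 1 decimal place, 67.679 → 3 decimal places; limit is 1.
Rounded to 1 decimal place: 252.5 kg.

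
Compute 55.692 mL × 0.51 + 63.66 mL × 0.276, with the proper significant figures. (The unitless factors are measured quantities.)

46 mL

55.692 × 0.51 = 28.40292 → 28 mL (2 s.f., last digit at the 10^0 place).
63.66 × 0.276 = 17.57016 → 17.6 mL (3 s.f., last digit at the 10^-1 place).
Sum: 45.97308 mL; keep the coarser place, 10^0.
Result: 46 mL.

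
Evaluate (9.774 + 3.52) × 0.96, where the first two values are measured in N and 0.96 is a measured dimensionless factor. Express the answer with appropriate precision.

13 N

9.774 N + 3.52 N = 13.294 N; the sum is limited to 2 decimal places (4 s.f.).
Carrying full precision, 13.294 × 0.96 = 12.76224 N; 0.96 has 2 s.f., so the result keeps min(4, 2) = 2 s.f.
Rounded to 2 significant figures: 13 N.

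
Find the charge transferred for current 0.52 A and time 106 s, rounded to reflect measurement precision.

charge transferred = 0.52 A × 106 s = 55.12 C.
0.52 has 2 significant figures; 106 has 3.
Division/multiplication keeps the fewest: 2 significant figures.
Rounded: 55 C.

55 C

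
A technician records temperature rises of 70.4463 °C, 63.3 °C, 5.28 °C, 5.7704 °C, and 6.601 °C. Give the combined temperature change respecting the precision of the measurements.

151.4 °C

70.4463 °C + 63.3 °C + 5.28 °C + 5.7704 °C + 6.601 °C = 151.3977 °C.
Addition/subtraction keeps the fewest decimal places: 70.4463 → 4 decimal places, 63.3 → 1 decimal place, 5.28 → 2 decimal places, 5.7704 → 4 decimal places, 6.601 → 3 decimal places; limit is 1.
Rounded to 1 decimal place: 151.4 °C.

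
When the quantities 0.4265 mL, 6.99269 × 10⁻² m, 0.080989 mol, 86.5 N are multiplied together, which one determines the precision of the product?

86.5 N

0.4265 mL → 4 s.f.; 6.99269 × 10⁻² m → 6 s.f.; 0.080989 mol → 5 s.f.; 86.5 N → 3 s.f.
The fewest is 3 significant figures, from 86.5 N.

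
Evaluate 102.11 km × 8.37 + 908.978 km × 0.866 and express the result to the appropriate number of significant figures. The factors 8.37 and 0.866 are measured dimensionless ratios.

1642 km

102.11 × 8.37 = 854.6607 → 855 km (3 s.f., last digit at the 10^0 place).
908.978 × 0.866 = 787.174948 → 787 km (3 s.f., last digit at the 10^0 place).
Sum: 1641.835648 km; keep the coarser place, 10^0.
Result: 1642 km.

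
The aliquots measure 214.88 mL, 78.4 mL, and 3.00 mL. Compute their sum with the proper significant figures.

214.88 mL + 78.4 mL + 3.00 mL = 296.28 mL.
Addition/subtraction keeps the fewest decimal places: 214.88 → 2 decimal places, 78.4 → 1 decimal place, 3.00 → 2 decimal places; limit is 1.
Rounded to 1 decimal place: 296.3 mL.

296.3 mL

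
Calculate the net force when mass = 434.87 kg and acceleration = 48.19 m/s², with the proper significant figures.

2.096 × 10⁴ N

net force = 434.87 kg × 48.19 m/s² = 20956.3853 N.
434.87 has 5 significant figures; 48.19 has 4.
Division/multiplication keeps the fewest: 4 significant figures.
Rounded: 2.096 × 10⁴ N.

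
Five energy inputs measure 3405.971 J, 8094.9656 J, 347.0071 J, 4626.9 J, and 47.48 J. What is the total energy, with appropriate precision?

16522.3 J

3405.971 J + 8094.9656 J + 347.0071 J + 4626.9 J + 47.48 J = 16522.3237 J.
Addition/subtraction keeps the fewest decimal places: 3405.971 → 3 decimal places, 8094.9656 → 4 decimal places, 347.0071 → 4 decimal places, 4626.9 → 1 decimal place, 47.48 → 2 decimal places; limit is 1.
Rounded to 1 decimal place: 16522.3 J.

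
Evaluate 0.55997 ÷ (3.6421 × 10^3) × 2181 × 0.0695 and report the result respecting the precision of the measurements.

0.0233

0.55997 ÷ (3.6421 × 10^3) × 2181 × 0.0695 = 0.0233052284712…
Multiplication/division keeps the fewest significant figures: 0.55997 → 5 s.f., 3.6421 × 10^3 → 5 s.f., 2181 → 4 s.f., 0.0695 → 3 s.f.; limit is 3.
Rounded to 3 significant figures: 0.0233.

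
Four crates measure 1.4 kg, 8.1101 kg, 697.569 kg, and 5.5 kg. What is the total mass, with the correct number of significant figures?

1.4 kg + 8.1101 kg + 697.569 kg + 5.5 kg = 712.5791 kg.
Addition/subtraction keeps the fewest decimal places: 1.4 → 1 decimal place, 8.1101 → 4 decimal places, 697.569 → 3 decimal places, 5.5 → 1 decimal place; limit is 1.
Rounded to 1 decimal place: 712.6 kg.

712.6 kg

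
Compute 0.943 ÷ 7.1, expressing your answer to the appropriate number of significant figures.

0.943 ÷ 7.1 = 0.132816901408…
Multiplication/division keeps the fewest significant figures: 0.943 → 3 s.f., 7.1 → 2 s.f.; limit is 2.
Rounded to 2 significant figures: 1.3 × 10^-1.

1.3 × 10^-1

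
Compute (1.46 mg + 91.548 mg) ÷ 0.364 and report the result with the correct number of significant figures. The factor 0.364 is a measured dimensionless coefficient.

1.46 mg + 91.548 mg = 93.008 mg; the sum is limited to 2 decimal places (4 s.f.).
Carrying full precision, 93.008 ÷ 0.364 = 255.516483516… mg; 0.364 has 3 s.f., so the result keeps min(4, 3) = 3 s.f.
Rounded to 3 significant figures: 256 mg.

256 mg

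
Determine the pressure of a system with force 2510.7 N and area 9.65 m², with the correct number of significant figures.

pressure = 2510.7 N ÷ 9.65 m² = 260.176165803… Pa.
2510.7 has 5 significant figures; 9.65 has 3.
Division/multiplication keeps the fewest: 3 significant figures.
Rounded: 260. Pa.

260. Pa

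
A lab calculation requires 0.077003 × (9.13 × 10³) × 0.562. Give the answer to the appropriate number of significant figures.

0.077003 × (9.13 × 10³) × 0.562 = 395.10701318
Multiplication/division keeps the fewest significant figures: 0.077003 → 5 s.f., 9.13 × 10³ → 3 s.f., 0.562 → 3 s.f.; limit is 3.
Rounded to 3 significant figures: 3.95 × 10².

3.95 × 10²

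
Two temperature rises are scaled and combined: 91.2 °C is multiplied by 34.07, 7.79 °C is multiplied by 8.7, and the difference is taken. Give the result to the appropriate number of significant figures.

3.04 × 10³ °C

91.2 × 34.07 = 3107.184 → 3.11 × 10³ °C (3 s.f., last digit at the 10^1 place).
7.79 × 8.7 = 67.773 → 68 °C (2 s.f., last digit at the 10^0 place).
Difference: 3039.411 °C; keep the coarser place, 10^1.
Result: 3.04 × 10³ °C.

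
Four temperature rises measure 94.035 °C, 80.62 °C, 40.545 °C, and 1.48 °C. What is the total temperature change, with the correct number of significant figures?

216.68 °C

94.035 °C + 80.62 °C + 40.545 °C + 1.48 °C = 216.680 °C.
Addition/subtraction keeps the fewest decimal places: 94.035 → 3 decimal places, 80.62 → 2 decimal places, 40.545 → 3 decimal places, 1.48 → 2 decimal places; limit is 2.
Rounded to 2 decimal places: 216.68 °C.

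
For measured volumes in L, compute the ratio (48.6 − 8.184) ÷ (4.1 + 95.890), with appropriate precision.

0.404

48.6 − 8.184 = 40.416, limited to 1 d.p. → 3 s.f.; 4.1 + 95.890 = 99.990, limited to 1 d.p. → 4 s.f.
Carrying full precision, 40.416 ÷ 99.990 = 0.404200420042…; keep min(3, 4) = 3 s.f.
Rounded to 3 significant figures: 0.404.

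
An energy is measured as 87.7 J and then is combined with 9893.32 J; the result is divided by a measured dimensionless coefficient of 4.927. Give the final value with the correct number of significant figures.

2.026 × 10³ J

87.7 J + 9893.32 J = 9981.02 J; the sum is limited to 1 decimal place (5 s.f.).
Carrying full precision, 9981.02 ÷ 4.927 = 2025.78039375… J; 4.927 has 4 s.f., so the result keeps min(5, 4) = 4 s.f.
Rounded to 4 significant figures: 2.026 × 10³ J.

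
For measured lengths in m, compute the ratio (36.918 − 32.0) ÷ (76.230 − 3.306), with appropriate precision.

36.918 − 32.0 = 4.918, limited to 1 d.p. → 2 s.f.; 76.230 − 3.306 = 72.924, limited to 3 d.p. → 5 s.f.
Carrying full precision, 4.918 ÷ 72.924 = 0.0674400745982…; keep min(2, 5) = 2 s.f.
Rounded to 2 significant figures: 0.067.

0.067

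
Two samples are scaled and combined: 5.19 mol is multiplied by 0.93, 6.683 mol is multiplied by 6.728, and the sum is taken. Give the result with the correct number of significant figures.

5.19 × 0.93 = 4.8267 → 4.8 mol (2 s.f., last digit at the 10^-1 place).
6.683 × 6.728 = 44.963224 → 44.96 mol (4 s.f., last digit at the 10^-2 place).
Sum: 49.789924 mol; keep the coarser place, 10^-1.
Result: 49.8 mol.

49.8 mol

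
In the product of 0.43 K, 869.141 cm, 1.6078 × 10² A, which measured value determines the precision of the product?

0.43 K

0.43 K → 2 s.f.; 869.141 cm → 6 s.f.; 1.6078 × 10² A → 5 s.f.
The fewest is 2 significant figures, from 0.43 K.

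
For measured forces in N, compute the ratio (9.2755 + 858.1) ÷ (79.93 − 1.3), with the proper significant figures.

9.2755 + 858.1 = 867.3755, limited to 1 d.p. → 4 s.f.; 79.93 − 1.3 = 78.63, limited to 1 d.p. → 3 s.f.
Carrying full precision, 867.3755 ÷ 78.63 = 11.0311013608…; keep min(4, 3) = 3 s.f.
Rounded to 3 significant figures: 11.0.

11.0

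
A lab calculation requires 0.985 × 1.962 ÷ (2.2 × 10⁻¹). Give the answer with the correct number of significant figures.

0.985 × 1.962 ÷ (2.2 × 10⁻¹) = 8.78440909091…
Multiplication/division keeps the fewest significant figures: 0.985 → 3 s.f., 1.962 → 4 s.f., 2.2 × 10⁻¹ → 2 s.f.; limit is 2.
Rounded to 2 significant figures: 8.8.

8.8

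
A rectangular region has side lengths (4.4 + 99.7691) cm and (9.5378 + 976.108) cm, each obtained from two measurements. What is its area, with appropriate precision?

1.027 × 10^5 cm²

4.4 + 99.7691 = 104.1691, limited to 1 d.p. → 4 s.f.; 9.5378 + 976.108 = 985.6458, limited to 3 d.p. → 6 s.f.
Carrying full precision, 104.1691 × 985.6458 = 102673.835905…; keep min(4, 6) = 4 s.f.
Rounded to 4 significant figures: 1.027 × 10^5 cm².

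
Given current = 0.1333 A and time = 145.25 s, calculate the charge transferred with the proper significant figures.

19.36 C

charge transferred = 0.1333 A × 145.25 s = 19.361825 C.
0.1333 has 4 significant figures; 145.25 has 5.
Division/multiplication keeps the fewest: 4 significant figures.
Rounded: 19.36 C.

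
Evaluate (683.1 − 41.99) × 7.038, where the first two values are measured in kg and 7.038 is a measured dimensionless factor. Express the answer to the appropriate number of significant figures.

4.512 × 10^3 kg

683.1 kg − 41.99 kg = 641.11 kg; the difference is limited to 1 decimal place (4 s.f.).
Carrying full precision, 641.11 × 7.038 = 4512.13218 kg; 7.038 has 4 s.f., so the result keeps min(4, 4) = 4 s.f.
Rounded to 4 significant figures: 4.512 × 10^3 kg.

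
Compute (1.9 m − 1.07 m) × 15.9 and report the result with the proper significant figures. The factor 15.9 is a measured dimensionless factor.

1.9 m − 1.07 m = 0.83 m; the difference is limited to 1 decimal place (1 s.f.).
Carrying full precision, 0.83 × 15.9 = 13.197 m; 15.9 has 3 s.f., so the result keeps min(1, 3) = 1 s.f.
Rounded to 1 significant figure: 1 × 10^1 m.

1 × 10^1 m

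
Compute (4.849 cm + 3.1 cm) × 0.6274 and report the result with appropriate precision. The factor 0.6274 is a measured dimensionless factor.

5.0 cm

4.849 cm + 3.1 cm = 7.949 cm; the sum is limited to 1 decimal place (2 s.f.).
Carrying full precision, 7.949 × 0.6274 = 4.9872026 cm; 0.6274 has 4 s.f., so the result keeps min(2, 4) = 2 s.f.
Rounded to 2 significant figures: 5.0 cm.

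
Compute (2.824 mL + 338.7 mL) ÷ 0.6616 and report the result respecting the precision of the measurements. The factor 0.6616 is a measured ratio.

2.824 mL + 338.7 mL = 341.524 mL; the sum is limited to 1 decimal place (4 s.f.).
Carrying full precision, 341.524 ÷ 0.6616 = 516.209189843… mL; 0.6616 has 4 s.f., so the result keeps min(4, 4) = 4 s.f.
Rounded to 4 significant figures: 516.2 mL.

516.2 mL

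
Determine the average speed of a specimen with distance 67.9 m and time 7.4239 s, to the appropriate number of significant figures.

average speed = 67.9 m ÷ 7.4239 s = 9.14613612791… m/s.
67.9 has 3 significant figures; 7.4239 has 5.
Division/multiplication keeps the fewest: 3 significant figures.
Rounded: 9.15 m/s.

9.15 m/s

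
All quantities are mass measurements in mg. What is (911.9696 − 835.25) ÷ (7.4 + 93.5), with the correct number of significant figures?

911.9696 − 835.25 = 76.7196, limited to 2 d.p. → 4 s.f.; 7.4 + 93.5 = 100.9, limited to 1 d.p. → 4 s.f.
Carrying full precision, 76.7196 ÷ 100.9 = 0.760352824579…; keep min(4, 4) = 4 s.f.
Rounded to 4 significant figures: 0.7604.

0.7604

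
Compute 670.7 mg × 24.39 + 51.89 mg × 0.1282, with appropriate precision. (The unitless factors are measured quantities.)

670.7 × 24.39 = 16358.373 → 1.636 × 10^4 mg (4 s.f., last digit at the 10^1 place).
51.89 × 0.1282 = 6.652298 → 6.652 mg (4 s.f., last digit at the 10^-3 place).
Sum: 16365.025298 mg; keep the coarser place, 10^1.
Result: 1.637 × 10^4 mg.

1.637 × 10^4 mg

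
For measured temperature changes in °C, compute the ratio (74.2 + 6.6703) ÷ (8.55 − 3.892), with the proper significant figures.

74.2 + 6.6703 = 80.8703, limited to 1 d.p. → 3 s.f.; 8.55 − 3.892 = 4.658, limited to 2 d.p. → 3 s.f.
Carrying full precision, 80.8703 ÷ 4.658 = 17.3615929584…; keep min(3, 3) = 3 s.f.
Rounded to 3 significant figures: 17.4.

17.4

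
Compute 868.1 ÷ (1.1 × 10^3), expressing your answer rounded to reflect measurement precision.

0.79

868.1 ÷ (1.1 × 10^3) = 0.789181818182…
Multiplication/division keeps the fewest significant figures: 868.1 → 4 s.f., 1.1 × 10^3 → 2 s.f.; limit is 2.
Rounded to 2 significant figures: 0.79.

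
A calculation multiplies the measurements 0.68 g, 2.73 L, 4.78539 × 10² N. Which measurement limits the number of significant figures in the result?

0.68 g

0.68 g → 2 s.f.; 2.73 L → 3 s.f.; 4.78539 × 10² N → 6 s.f.
The fewest is 2 significant figures, from 0.68 g.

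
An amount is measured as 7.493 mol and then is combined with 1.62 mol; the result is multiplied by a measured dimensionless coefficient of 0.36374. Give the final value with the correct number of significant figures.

7.493 mol + 1.62 mol = 9.113 mol; the sum is limited to 2 decimal places (3 s.f.).
Carrying full precision, 9.113 × 0.36374 = 3.31476262 mol; 0.36374 has 5 s.f., so the result keeps min(3, 5) = 3 s.f.
Rounded to 3 significant figures: 3.31 mol.

3.31 mol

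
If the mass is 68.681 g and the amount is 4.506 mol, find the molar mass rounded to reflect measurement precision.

molar mass = 68.681 g ÷ 4.506 mol = 15.2421216156… g/mol.
68.681 has 5 significant figures; 4.506 has 4.
Division/multiplication keeps the fewest: 4 significant figures.
Rounded: 15.24 g/mol.

15.24 g/mol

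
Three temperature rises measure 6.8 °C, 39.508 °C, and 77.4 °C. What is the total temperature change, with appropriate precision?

6.8 °C + 39.508 °C + 77.4 °C = 123.708 °C.
Addition/subtraction keeps the fewest decimal places: 6.8 → 1 decimal place, 39.508 → 3 decimal places, 77.4 → 1 decimal place; limit is 1.
Rounded to 1 decimal place: 123.7 °C.

123.7 °C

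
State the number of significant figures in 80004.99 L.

80004.99: zeros between nonzero digits are significant.

7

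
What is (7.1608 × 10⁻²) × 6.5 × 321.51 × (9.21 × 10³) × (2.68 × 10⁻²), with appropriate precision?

(7.1608 × 10⁻²) × 6.5 × 321.51 × (9.21 × 10³) × (2.68 × 10⁻²) = 36937.1863472…
Multiplication/division keeps the fewest significant figures: 7.1608 × 10⁻² → 5 s.f., 6.5 → 2 s.f., 321.51 → 5 s.f., 9.21 × 10³ → 3 s.f., 2.68 × 10⁻² → 3 s.f.; limit is 2.
Rounded to 2 significant figures: 3.7 × 10⁴.

3.7 × 10⁴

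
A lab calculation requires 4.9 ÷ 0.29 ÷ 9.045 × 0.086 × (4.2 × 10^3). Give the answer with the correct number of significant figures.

6.7 × 10^2

4.9 ÷ 0.29 ÷ 9.045 × 0.086 × (4.2 × 10^3) = 674.741236347…
Multiplication/division keeps the fewest significant figures: 4.9 → 2 s.f., 0.29 → 2 s.f., 9.045 → 4 s.f., 0.086 → 2 s.f., 4.2 × 10^3 → 2 s.f.; limit is 2.
Rounded to 2 significant figures: 6.7 × 10^2.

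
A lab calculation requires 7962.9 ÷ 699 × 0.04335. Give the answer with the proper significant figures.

7962.9 ÷ 699 × 0.04335 = 0.493836502146…
Multiplication/division keeps the fewest significant figures: 7962.9 → 5 s.f., 699 → 3 s.f., 0.04335 → 4 s.f.; limit is 3.
Rounded to 3 significant figures: 0.494.

0.494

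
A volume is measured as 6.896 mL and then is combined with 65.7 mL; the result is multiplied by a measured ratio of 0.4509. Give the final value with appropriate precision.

32.7 mL

6.896 mL + 65.7 mL = 72.596 mL; the sum is limited to 1 decimal place (3 s.f.).
Carrying full precision, 72.596 × 0.4509 = 32.7335364 mL; 0.4509 has 4 s.f., so the result keeps min(3, 4) = 3 s.f.
Rounded to 3 significant figures: 32.7 mL.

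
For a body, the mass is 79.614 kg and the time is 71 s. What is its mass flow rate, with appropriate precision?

1.1 kg/s

mass flow rate = 79.614 kg ÷ 71 s = 1.12132394366… kg/s.
79.614 has 5 significant figures; 71 has 2.
Division/multiplication keeps the fewest: 2 significant figures.
Rounded: 1.1 kg/s.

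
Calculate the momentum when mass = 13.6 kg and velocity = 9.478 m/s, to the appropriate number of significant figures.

129 kg·m/s

momentum = 13.6 kg × 9.478 m/s = 128.9008 kg·m/s.
13.6 has 3 significant figures; 9.478 has 4.
Division/multiplication keeps the fewest: 3 significant figures.
Rounded: 129 kg·m/s.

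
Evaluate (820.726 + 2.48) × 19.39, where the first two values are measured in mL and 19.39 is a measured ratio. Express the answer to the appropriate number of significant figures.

820.726 mL + 2.48 mL = 823.206 mL; the sum is limited to 2 decimal places (5 s.f.).
Carrying full precision, 823.206 × 19.39 = 15961.96434 mL; 19.39 has 4 s.f., so the result keeps min(5, 4) = 4 s.f.
Rounded to 4 significant figures: 1.596 × 10^4 mL.

1.596 × 10^4 mL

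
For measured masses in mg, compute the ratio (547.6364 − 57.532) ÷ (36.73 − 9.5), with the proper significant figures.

547.6364 − 57.532 = 490.1044, limited to 3 d.p. → 6 s.f.; 36.73 − 9.5 = 27.23, limited to 1 d.p. → 3 s.f.
Carrying full precision, 490.1044 ÷ 27.23 = 17.9986926184…; keep min(6, 3) = 3 s.f.
Rounded to 3 significant figures: 18.0.

18.0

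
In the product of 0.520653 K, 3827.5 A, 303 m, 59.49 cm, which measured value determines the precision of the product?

0.520653 K → 6 s.f.; 3827.5 A → 5 s.f.; 303 m → 3 s.f.; 59.49 cm → 4 s.f.
The fewest is 3 significant figures, from 303 m.

303 m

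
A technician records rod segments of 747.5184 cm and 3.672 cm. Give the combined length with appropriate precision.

751.190 cm

747.5184 cm + 3.672 cm = 751.1904 cm.
Addition/subtraction keeps the fewest decimal places: 747.5184 → 4 decimal places, 3.672 → 3 decimal places; limit is 3.
Rounded to 3 decimal places: 751.190 cm.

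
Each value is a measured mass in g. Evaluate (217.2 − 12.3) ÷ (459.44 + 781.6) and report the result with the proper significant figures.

217.2 − 12.3 = 204.9, limited to 1 d.p. → 4 s.f.; 459.44 + 781.6 = 1241.04, limited to 1 d.p. → 5 s.f.
Carrying full precision, 204.9 ÷ 1241.04 = 0.165103461613…; keep min(4, 5) = 4 s.f.
Rounded to 4 significant figures: 0.1651.

0.1651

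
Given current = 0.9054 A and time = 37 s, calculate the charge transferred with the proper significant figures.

33 C

charge transferred = 0.9054 A × 37 s = 33.4998 C.
0.9054 has 4 significant figures; 37 has 2.
Division/multiplication keeps the fewest: 2 significant figures.
Rounded: 33 C.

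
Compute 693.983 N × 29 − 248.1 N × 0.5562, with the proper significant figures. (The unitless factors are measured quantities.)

693.983 × 29 = 20125.507 → 2.0 × 10^4 N (2 s.f., last digit at the 10^3 place).
248.1 × 0.5562 = 137.99322 → 138.0 N (4 s.f., last digit at the 10^-1 place).
Difference: 19987.51378 N; keep the coarser place, 10^3.
Result: 2.0 × 10^4 N.

2.0 × 10^4 N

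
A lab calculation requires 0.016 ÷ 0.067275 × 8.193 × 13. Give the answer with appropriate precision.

0.016 ÷ 0.067275 × 8.193 × 13 = 25.3310144928…
Multiplication/division keeps the fewest significant figures: 0.016 → 2 s.f., 0.067275 → 5 s.f., 8.193 → 4 s.f., 13 → 2 s.f.; limit is 2.
Rounded to 2 significant figures: 25.

25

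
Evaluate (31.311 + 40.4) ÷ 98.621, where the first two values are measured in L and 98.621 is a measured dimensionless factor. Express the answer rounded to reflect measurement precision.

0.727 L

31.311 L + 40.4 L = 71.711 L; the sum is limited to 1 decimal place (3 s.f.).
Carrying full precision, 71.711 ÷ 98.621 = 0.727137222295… L; 98.621 has 5 s.f., so the result keeps min(3, 5) = 3 s.f.
Rounded to 3 significant figures: 0.727 L.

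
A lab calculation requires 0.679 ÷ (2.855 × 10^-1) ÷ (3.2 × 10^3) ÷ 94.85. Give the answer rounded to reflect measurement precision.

7.8 × 10^-6

0.679 ÷ (2.855 × 10^-1) ÷ (3.2 × 10^3) ÷ 94.85 = 0.00000783567380332…
Multiplication/division keeps the fewest significant figures: 0.679 → 3 s.f., 2.855 × 10^-1 → 4 s.f., 3.2 × 10^3 → 2 s.f., 94.85 → 4 s.f.; limit is 2.
Rounded to 2 significant figures: 7.8 × 10^-6.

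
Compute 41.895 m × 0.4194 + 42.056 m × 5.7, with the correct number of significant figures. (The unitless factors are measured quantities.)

41.895 × 0.4194 = 17.570763 → 17.57 m (4 s.f., last digit at the 10^-2 place).
42.056 × 5.7 = 239.7192 → 2.4 × 10² m (2 s.f., last digit at the 10^1 place).
Sum: 257.289963 m; keep the coarser place, 10^1.
Result: 2.6 × 10² m.

2.6 × 10² m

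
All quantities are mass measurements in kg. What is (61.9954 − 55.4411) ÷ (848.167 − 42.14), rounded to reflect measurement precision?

61.9954 − 55.4411 = 6.5543, limited to 4 d.p. → 5 s.f.; 848.167 − 42.14 = 806.027, limited to 2 d.p. → 5 s.f.
Carrying full precision, 6.5543 ÷ 806.027 = 0.00813161345712…; keep min(5, 5) = 5 s.f.
Rounded to 5 significant figures: 0.0081316.

0.0081316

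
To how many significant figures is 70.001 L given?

70.001: zeros between nonzero digits are significant.

5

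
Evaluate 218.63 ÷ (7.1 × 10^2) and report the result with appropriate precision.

0.31

218.63 ÷ (7.1 × 10^2) = 0.307929577465…
Multiplication/division keeps the fewest significant figures: 218.63 → 5 s.f., 7.1 × 10^2 → 2 s.f.; limit is 2.
Rounded to 2 significant figures: 0.31.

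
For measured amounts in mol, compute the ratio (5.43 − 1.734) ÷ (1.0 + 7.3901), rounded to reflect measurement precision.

5.43 − 1.734 = 3.696, limited to 2 d.p. → 3 s.f.; 1.0 + 7.3901 = 8.3901, limited to 1 d.p. → 2 s.f.
Carrying full precision, 3.696 ÷ 8.3901 = 0.440519183323…; keep min(3, 2) = 2 s.f.
Rounded to 2 significant figures: 4.4 × 10^-1.

4.4 × 10^-1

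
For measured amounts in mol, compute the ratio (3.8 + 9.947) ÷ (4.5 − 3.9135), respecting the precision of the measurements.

2 × 10¹

3.8 + 9.947 = 13.747, limited to 1 d.p. → 3 s.f.; 4.5 − 3.9135 = 0.5865, limited to 1 d.p. → 1 s.f.
Carrying full precision, 13.747 ÷ 0.5865 = 23.4390451833…; keep min(3, 1) = 1 s.f.
Rounded to 1 significant figure: 2 × 10¹.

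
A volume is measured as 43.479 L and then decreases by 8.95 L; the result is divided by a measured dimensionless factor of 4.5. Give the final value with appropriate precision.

7.7 L

43.479 L − 8.95 L = 34.529 L; the difference is limited to 2 decimal places (4 s.f.).
Carrying full precision, 34.529 ÷ 4.5 = 7.67311111111… L; 4.5 has 2 s.f., so the result keeps min(4, 2) = 2 s.f.
Rounded to 2 significant figures: 7.7 L.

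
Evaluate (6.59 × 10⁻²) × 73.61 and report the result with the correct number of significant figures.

(6.59 × 10⁻²) × 73.61 = 4.850899
Multiplication/division keeps the fewest significant figures: 6.59 × 10⁻² → 3 s.f., 73.61 → 4 s.f.; limit is 3.
Rounded to 3 significant figures: 4.85.

4.85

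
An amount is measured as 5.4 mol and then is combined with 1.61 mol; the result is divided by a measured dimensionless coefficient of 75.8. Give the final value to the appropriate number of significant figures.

0.092 mol

5.4 mol + 1.61 mol = 7.01 mol; the sum is limited to 1 decimal place (2 s.f.).
Carrying full precision, 7.01 ÷ 75.8 = 0.0924802110818… mol; 75.8 has 3 s.f., so the result keeps min(2, 3) = 2 s.f.
Rounded to 2 significant figures: 0.092 mol.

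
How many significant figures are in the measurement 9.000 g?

9.000: trailing zeros after a decimal point are significant.

4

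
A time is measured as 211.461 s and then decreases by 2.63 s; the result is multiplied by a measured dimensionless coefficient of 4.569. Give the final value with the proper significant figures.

211.461 s − 2.63 s = 208.831 s; the difference is limited to 2 decimal places (5 s.f.).
Carrying full precision, 208.831 × 4.569 = 954.148839 s; 4.569 has 4 s.f., so the result keeps min(5, 4) = 4 s.f.
Rounded to 4 significant figures: 954.1 s.

954.1 s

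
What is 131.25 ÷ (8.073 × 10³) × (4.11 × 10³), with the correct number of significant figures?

131.25 ÷ (8.073 × 10³) × (4.11 × 10³) = 66.8199554069…
Multiplication/division keeps the fewest significant figures: 131.25 → 5 s.f., 8.073 × 10³ → 4 s.f., 4.11 × 10³ → 3 s.f.; limit is 3.
Rounded to 3 significant figures: 66.8.

66.8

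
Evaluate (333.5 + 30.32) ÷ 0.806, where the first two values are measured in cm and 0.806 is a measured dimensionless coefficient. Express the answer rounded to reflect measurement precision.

333.5 cm + 30.32 cm = 363.82 cm; the sum is limited to 1 decimal place (4 s.f.).
Carrying full precision, 363.82 ÷ 0.806 = 451.389578164… cm; 0.806 has 3 s.f., so the result keeps min(4, 3) = 3 s.f.
Rounded to 3 significant figures: 4.51 × 10² cm.

4.51 × 10² cm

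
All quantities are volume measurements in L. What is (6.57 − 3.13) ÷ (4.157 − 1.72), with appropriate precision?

1.41

6.57 − 3.13 = 3.44, limited to 2 d.p. → 3 s.f.; 4.157 − 1.72 = 2.437, limited to 2 d.p. → 3 s.f.
Carrying full precision, 3.44 ÷ 2.437 = 1.41157160443…; keep min(3, 3) = 3 s.f.
Rounded to 3 significant figures: 1.41.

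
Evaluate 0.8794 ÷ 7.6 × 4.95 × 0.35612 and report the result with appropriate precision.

0.8794 ÷ 7.6 × 4.95 × 0.35612 = 0.203973821526…
Multiplication/division keeps the fewest significant figures: 0.8794 → 4 s.f., 7.6 → 2 s.f., 4.95 → 3 s.f., 0.35612 → 5 s.f.; limit is 2.
Rounded to 2 significant figures: 0.20.

0.20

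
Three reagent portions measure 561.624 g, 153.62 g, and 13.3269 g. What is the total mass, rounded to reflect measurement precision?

728.57 g

561.624 g + 153.62 g + 13.3269 g = 728.5709 g.
Addition/subtraction keeps the fewest decimal places: 561.624 → 3 decimal places, 153.62 → 2 decimal places, 13.3269 → 4 decimal places; limit is 2.
Rounded to 2 decimal places: 728.57 g.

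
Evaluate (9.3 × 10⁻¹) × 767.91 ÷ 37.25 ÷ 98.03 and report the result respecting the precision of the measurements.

0.20

(9.3 × 10⁻¹) × 767.91 ÷ 37.25 ÷ 98.03 = 0.195572592146…
Multiplication/division keeps the fewest significant figures: 9.3 × 10⁻¹ → 2 s.f., 767.91 → 5 s.f., 37.25 → 4 s.f., 98.03 → 4 s.f.; limit is 2.
Rounded to 2 significant figures: 0.20.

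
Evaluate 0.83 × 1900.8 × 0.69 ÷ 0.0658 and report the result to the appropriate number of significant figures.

0.83 × 1900.8 × 0.69 ÷ 0.0658 = 16543.8930091…
Multiplication/division keeps the fewest significant figures: 0.83 → 2 s.f., 1900.8 → 5 s.f., 0.69 → 2 s.f., 0.0658 → 3 s.f.; limit is 2.
Rounded to 2 significant figures: 1.7 × 10^4.

1.7 × 10^4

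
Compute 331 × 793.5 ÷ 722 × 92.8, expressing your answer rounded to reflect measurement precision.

331 × 793.5 ÷ 722 × 92.8 = 33758.699169…
Multiplication/division keeps the fewest significant figures: 331 → 3 s.f., 793.5 → 4 s.f., 722 → 3 s.f., 92.8 → 3 s.f.; limit is 3.
Rounded to 3 significant figures: 3.38 × 10⁴.

3.38 × 10⁴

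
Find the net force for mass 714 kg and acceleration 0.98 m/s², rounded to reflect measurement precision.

7.0 × 10² N

net force = 714 kg × 0.98 m/s² = 699.72 N.
714 has 3 significant figures; 0.98 has 2.
Division/multiplication keeps the fewest: 2 significant figures.
Rounded: 7.0 × 10² N.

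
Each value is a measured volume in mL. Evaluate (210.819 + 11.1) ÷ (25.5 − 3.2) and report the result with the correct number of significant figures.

9.95

210.819 + 11.1 = 221.919, limited to 1 d.p. → 4 s.f.; 25.5 − 3.2 = 22.3, limited to 1 d.p. → 3 s.f.
Carrying full precision, 221.919 ÷ 22.3 = 9.95152466368…; keep min(4, 3) = 3 s.f.
Rounded to 3 significant figures: 9.95.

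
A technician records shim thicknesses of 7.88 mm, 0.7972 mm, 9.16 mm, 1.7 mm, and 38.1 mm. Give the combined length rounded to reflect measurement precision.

57.6 mm

7.88 mm + 0.7972 mm + 9.16 mm + 1.7 mm + 38.1 mm = 57.6372 mm.
Addition/subtraction keeps the fewest decimal places: 7.88 → 2 decimal places, 0.7972 → 4 decimal places, 9.16 → 2 decimal places, 1.7 → 1 decimal place, 38.1 → 1 decimal place; limit is 1.
Rounded to 1 decimal place: 57.6 mm.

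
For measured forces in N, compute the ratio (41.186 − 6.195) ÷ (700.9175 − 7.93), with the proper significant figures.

41.186 − 6.195 = 34.991, limited to 3 d.p. → 5 s.f.; 700.9175 − 7.93 = 692.9875, limited to 2 d.p. → 5 s.f.
Carrying full precision, 34.991 ÷ 692.9875 = 0.05049297426…; keep min(5, 5) = 5 s.f.
Rounded to 5 significant figures: 0.050493.

0.050493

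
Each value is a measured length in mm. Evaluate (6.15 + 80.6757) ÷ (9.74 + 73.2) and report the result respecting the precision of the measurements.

1.05

6.15 + 80.6757 = 86.8257, limited to 2 d.p. → 4 s.f.; 9.74 + 73.2 = 82.94, limited to 1 d.p. → 3 s.f.
Carrying full precision, 86.8257 ÷ 82.94 = 1.04684952978…; keep min(4, 3) = 3 s.f.
Rounded to 3 significant figures: 1.05.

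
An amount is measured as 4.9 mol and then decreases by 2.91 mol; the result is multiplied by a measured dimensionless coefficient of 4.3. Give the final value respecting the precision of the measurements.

4.9 mol − 2.91 mol = 1.99 mol; the difference is limited to 1 decimal place (2 s.f.).
Carrying full precision, 1.99 × 4.3 = 8.557 mol; 4.3 has 2 s.f., so the result keeps min(2, 2) = 2 s.f.
Rounded to 2 significant figures: 8.6 mol.

8.6 mol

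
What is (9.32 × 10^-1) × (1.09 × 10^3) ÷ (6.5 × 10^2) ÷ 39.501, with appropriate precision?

0.040

(9.32 × 10^-1) × (1.09 × 10^3) ÷ (6.5 × 10^2) ÷ 39.501 = 0.0395658921975…
Multiplication/division keeps the fewest significant figures: 9.32 × 10^-1 → 3 s.f., 1.09 × 10^3 → 3 s.f., 6.5 × 10^2 → 2 s.f., 39.501 → 5 s.f.; limit is 2.
Rounded to 2 significant figures: 0.040.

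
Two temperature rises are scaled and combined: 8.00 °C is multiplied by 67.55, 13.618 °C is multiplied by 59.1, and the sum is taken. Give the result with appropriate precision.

8.00 × 67.55 = 540.4 → 540. °C (3 s.f., last digit at the 10^0 place).
13.618 × 59.1 = 804.8238 → 805 °C (3 s.f., last digit at the 10^0 place).
Sum: 1345.2238 °C; keep the coarser place, 10^0.
Result: 1345 °C.

1345 °C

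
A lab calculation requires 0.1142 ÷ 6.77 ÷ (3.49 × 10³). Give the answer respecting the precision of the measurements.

0.1142 ÷ 6.77 ÷ (3.49 × 10³) = 0.00000483339188143…
Multiplication/division keeps the fewest significant figures: 0.1142 → 4 s.f., 6.77 → 3 s.f., 3.49 × 10³ → 3 s.f.; limit is 3.
Rounded to 3 significant figures: 4.83 × 10⁻⁶.

4.83 × 10⁻⁶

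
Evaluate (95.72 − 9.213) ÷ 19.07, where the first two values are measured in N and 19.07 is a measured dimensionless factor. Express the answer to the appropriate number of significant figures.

4.536 N

95.72 N − 9.213 N = 86.507 N; the difference is limited to 2 decimal places (4 s.f.).
Carrying full precision, 86.507 ÷ 19.07 = 4.53628736235… N; 19.07 has 4 s.f., so the result keeps min(4, 4) = 4 s.f.
Rounded to 4 significant figures: 4.536 N.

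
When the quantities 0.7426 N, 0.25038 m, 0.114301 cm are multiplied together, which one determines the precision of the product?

0.7426 N → 4 s.f.; 0.25038 m → 5 s.f.; 0.114301 cm → 6 s.f.
The fewest is 4 significant figures, from 0.7426 N.

0.7426 N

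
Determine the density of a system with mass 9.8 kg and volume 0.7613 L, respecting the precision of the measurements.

density = 9.8 kg ÷ 0.7613 L = 12.8727177197… kg/L.
9.8 has 2 significant figures; 0.7613 has 4.
Division/multiplication keeps the fewest: 2 significant figures.
Rounded: 13 kg/L.

13 kg/L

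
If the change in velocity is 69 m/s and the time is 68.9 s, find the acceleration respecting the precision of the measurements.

1.0 m/s²

acceleration = 69 m/s ÷ 68.9 s = 1.00145137881… m/s².
69 has 2 significant figures; 68.9 has 3.
Division/multiplication keeps the fewest: 2 significant figures.
Rounded: 1.0 m/s².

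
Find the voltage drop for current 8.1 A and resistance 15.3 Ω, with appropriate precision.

voltage drop = 8.1 A × 15.3 Ω = 123.93 V.
8.1 has 2 significant figures; 15.3 has 3.
Division/multiplication keeps the fewest: 2 significant figures.
Rounded: 1.2 × 10² V.

1.2 × 10² V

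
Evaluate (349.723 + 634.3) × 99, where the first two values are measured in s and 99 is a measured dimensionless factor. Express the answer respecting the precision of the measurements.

349.723 s + 634.3 s = 984.023 s; the sum is limited to 1 decimal place (4 s.f.).
Carrying full precision, 984.023 × 99 = 97418.277 s; 99 has 2 s.f., so the result keeps min(4, 2) = 2 s.f.
Rounded to 2 significant figures: 9.7 × 10^4 s.

9.7 × 10^4 s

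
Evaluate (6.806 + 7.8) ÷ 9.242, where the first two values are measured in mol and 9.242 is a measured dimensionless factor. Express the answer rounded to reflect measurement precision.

1.58 mol

6.806 mol + 7.8 mol = 14.606 mol; the sum is limited to 1 decimal place (3 s.f.).
Carrying full precision, 14.606 ÷ 9.242 = 1.58039385414… mol; 9.242 has 4 s.f., so the result keeps min(3, 4) = 3 s.f.
Rounded to 3 significant figures: 1.58 mol.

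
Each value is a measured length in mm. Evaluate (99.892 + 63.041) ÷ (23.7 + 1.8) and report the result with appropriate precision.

99.892 + 63.041 = 162.933, limited to 3 d.p. → 6 s.f.; 23.7 + 1.8 = 25.5, limited to 1 d.p. → 3 s.f.
Carrying full precision, 162.933 ÷ 25.5 = 6.38952941176…; keep min(6, 3) = 3 s.f.
Rounded to 3 significant figures: 6.39.

6.39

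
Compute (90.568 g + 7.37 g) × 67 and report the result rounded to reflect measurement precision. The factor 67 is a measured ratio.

6.6 × 10³ g

90.568 g + 7.37 g = 97.938 g; the sum is limited to 2 decimal places (4 s.f.).
Carrying full precision, 97.938 × 67 = 6561.846 g; 67 has 2 s.f., so the result keeps min(4, 2) = 2 s.f.
Rounded to 2 significant figures: 6.6 × 10³ g.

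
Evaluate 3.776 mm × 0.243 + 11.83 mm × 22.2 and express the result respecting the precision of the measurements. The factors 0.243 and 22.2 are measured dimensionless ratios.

264 mm

3.776 × 0.243 = 0.917568 → 0.918 mm (3 s.f., last digit at the 10^-3 place).
11.83 × 22.2 = 262.626 → 263 mm (3 s.f., last digit at the 10^0 place).
Sum: 263.543568 mm; keep the coarser place, 10^0.
Result: 264 mm.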